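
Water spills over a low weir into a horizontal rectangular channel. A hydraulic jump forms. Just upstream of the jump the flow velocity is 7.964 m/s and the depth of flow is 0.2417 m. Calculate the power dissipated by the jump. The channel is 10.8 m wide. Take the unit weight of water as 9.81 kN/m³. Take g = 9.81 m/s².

P = 357.7 kW

Fr₁ = V₁/√(g·y₁) = 7.964/√(9.81×0.2417) = 5.172.
From the momentum equation for a rectangular channel, y₂/y₁ = ½[√(1 + 8Fr₁²) − 1] = ½[√215.00 − 1] = 6.831.
y₂ = 6.831 × 0.2417 = 1.651 m.
q = V₁·y₁ = 7.964 × 0.2417 = 1.925 m²/s. V₂ = q/y₂ = 1.925/1.651 = 1.166 m/s. E₁ = y₁ + V₁²/2g = 3.474 m; E₂ = y₂ + V₂²/2g = 1.720 m. ΔE = E₁ − E₂ = 1.754 m.
Q = q·b = 1.925 × 10.8 = 20.79 m³/s. P = γ·Q·ΔE = 9.81 × 20.79 × 1.754 = 357.7 kW.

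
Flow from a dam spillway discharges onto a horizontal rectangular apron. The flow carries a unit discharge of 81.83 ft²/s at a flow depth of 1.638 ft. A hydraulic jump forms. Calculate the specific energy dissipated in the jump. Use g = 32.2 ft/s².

V₁ = q/y₁ = 81.83/1.638 = 49.96 ft/s. Fr₁ = V₁/√(g·y₁) = 49.96/√(32.2×1.638) = 6.879.
Conjugate-depth relation: y₂/y₁ = ½[√(1 + 8Fr₁²) − 1] = ½[√379.55 − 1] = 9.241.
y₂ = 9.241 × 1.638 = 15.14 ft.
Head loss: ΔE = (y₂ − y₁)³/(4y₁y₂) = (15.14 − 1.638)³/(4×1.638×15.14) = 2460/99.18 = 24.80 ft.

ΔE = 24.80 ft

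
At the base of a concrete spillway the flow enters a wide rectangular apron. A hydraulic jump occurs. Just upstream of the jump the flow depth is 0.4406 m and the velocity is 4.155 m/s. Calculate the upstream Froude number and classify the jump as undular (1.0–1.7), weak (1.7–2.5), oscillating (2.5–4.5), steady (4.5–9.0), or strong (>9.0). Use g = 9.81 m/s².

Fr₁ = V₁/√(g·y₁) = 4.155/√(9.81×0.4406) = 1.999.
Fr₁ = 1.999 lies in the weak range.

Fr₁ = 1.999; weak jump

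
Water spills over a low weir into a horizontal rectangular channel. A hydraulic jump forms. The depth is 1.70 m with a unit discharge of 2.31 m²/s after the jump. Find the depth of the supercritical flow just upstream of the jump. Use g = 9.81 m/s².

y₁ = 0.317 m

V₂ = q/y₂ = 2.31/1.70 = 1.36 m/s; Fr₂ = V₂/√(g·y₂) = 0.333.
Since the conjugate-depth ratio holds either way, y₁/y₂ = ½[√(1 + 8Fr₂²) − 1] = ½[√1.886 − 1] = 0.187.
y₁ = 0.187 × 1.70 = 0.317 m.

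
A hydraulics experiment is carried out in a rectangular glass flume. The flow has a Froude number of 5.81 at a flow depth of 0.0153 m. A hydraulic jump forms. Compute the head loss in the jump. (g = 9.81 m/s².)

Fr₁ = 5.81 (given).
From the momentum equation for a rectangular channel, y₂/y₁ = ½[√(1 + 8Fr₁²) − 1] = ½[√271.0 − 1] = 7.73.
y₂ = 7.73 × 0.0153 = 0.118 m.
Head loss: ΔE = (y₂ − y₁)³/(4y₁y₂) = (0.118 − 0.0153)³/(4×0.0153×0.118) = 0.00109/0.00724 = 0.151 m.

ΔE = 0.151 m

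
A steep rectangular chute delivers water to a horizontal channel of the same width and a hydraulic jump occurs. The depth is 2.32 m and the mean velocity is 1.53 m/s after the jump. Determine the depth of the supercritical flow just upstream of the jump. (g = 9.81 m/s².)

Fr₂ = V₂/√(g·y₂) = 1.53/√(9.81×2.32) = 0.321.
Applying the sequent-depth relation in reverse, y₁/y₂ = ½[√(1 + 8Fr₂²) − 1] = ½[√1.823 − 1] = 0.175.
y₁ = 0.175 × 2.32 = 0.406 m.

y₁ = 0.406 m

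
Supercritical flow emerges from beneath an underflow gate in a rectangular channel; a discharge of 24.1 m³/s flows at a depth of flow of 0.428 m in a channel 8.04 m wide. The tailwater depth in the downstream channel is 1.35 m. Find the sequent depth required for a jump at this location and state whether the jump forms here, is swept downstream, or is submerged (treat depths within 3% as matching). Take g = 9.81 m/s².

q = Q/b = 24.1/8.04 = 3.00 m²/s; V₁ = q/y₁ = 7.00 m/s. Fr₁ = V₁/√(g·y₁) = 3.42.
By Bélanger, y₂/y₁ = ½[√(1 + 8Fr₁²) − 1] = ½[√94.46 − 1] = 4.36.
y₂ = 4.36 × 0.428 = 1.87 m.
Tailwater y_tw = 1.35 m: y_tw < y₂, so the jump is swept downstream.

y₂ = 1.87 m; the jump is swept downstream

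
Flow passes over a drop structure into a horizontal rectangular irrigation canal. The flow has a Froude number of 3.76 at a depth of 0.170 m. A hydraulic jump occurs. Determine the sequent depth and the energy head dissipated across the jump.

y₂ = 0.823 m; ΔE = 0.497 m

Fr₁ = 3.76 (given).
By Bélanger, y₂/y₁ = ½[√(1 + 8Fr₁²) − 1] = ½[√114.1 − 1] = 4.84.
y₂ = 4.84 × 0.170 = 0.823 m.
V₁ = Fr₁·√(g·y₁) = 3.76×√(9.81×0.170) = 4.86 m/s; q = V₁·y₁ = 0.825 m²/s. V₂ = q/y₂ = 0.825/0.823 = 1.00 m/s. E₁ = y₁ + V₁²/2g = 1.37 m; E₂ = y₂ + V₂²/2g = 0.874 m. ΔE = E₁ − E₂ = 0.497 m.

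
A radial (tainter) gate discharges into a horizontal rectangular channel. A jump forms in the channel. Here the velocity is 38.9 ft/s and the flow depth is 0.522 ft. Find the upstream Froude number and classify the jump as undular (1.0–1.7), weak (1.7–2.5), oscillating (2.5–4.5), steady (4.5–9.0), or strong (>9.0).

Fr₁ = V₁/√(g·y₁) = 38.9/√(32.2×0.522) = 9.49.
Fr₁ = 9.49 lies in the strong range.

Fr₁ = 9.49; strong jump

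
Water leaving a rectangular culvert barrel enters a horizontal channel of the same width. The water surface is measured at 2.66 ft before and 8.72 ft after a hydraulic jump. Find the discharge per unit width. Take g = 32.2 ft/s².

q = 65.2 ft²/s

For a rectangular channel the momentum equation gives q² = ½·g·y₁·y₂·(y₁ + y₂) = ½×32.2×2.66×8.72×11.4 = 4250.
q = √4250 = 65.2 ft²/s.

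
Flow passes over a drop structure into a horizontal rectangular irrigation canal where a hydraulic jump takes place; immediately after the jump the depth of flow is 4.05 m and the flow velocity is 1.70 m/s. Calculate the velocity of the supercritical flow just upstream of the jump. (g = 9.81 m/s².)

Fr₂ = V₂/√(g·y₂) = 1.70/√(9.81×4.05) = 0.270.
From the momentum equation (using Fr₂), y₁/y₂ = ½[√(1 + 8Fr₂²) − 1] = ½[√1.582 − 1] = 0.129.
y₁ = 0.129 × 4.05 = 0.522 m.
V₁ = q/y₁ = 6.88/0.522 = 13.2 m/s.

V₁ = 13.2 m/s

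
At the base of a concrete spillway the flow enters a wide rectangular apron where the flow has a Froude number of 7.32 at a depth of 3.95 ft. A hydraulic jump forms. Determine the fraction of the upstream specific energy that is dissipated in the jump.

Fr₁ = 7.32 (given).
From the momentum equation for a rectangular channel, y₂/y₁ = ½[√(1 + 8Fr₁²) − 1] = ½[√429.7 − 1] = 9.86.
y₂ = 9.86 × 3.95 = 39.0 ft.
E₁ = y₁(1 + Fr₁²/2) = 3.95×(1 + 7.32²/2) = 110 ft. ΔE = (y₂ − y₁)³/(4y₁y₂) = 69.7 ft. ΔE/E₁ = 69.7/110 = 0.635.

ΔE/E₁ = 0.635 (63.5%)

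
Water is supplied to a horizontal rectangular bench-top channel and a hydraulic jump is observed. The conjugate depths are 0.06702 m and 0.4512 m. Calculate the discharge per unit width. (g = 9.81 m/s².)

For a rectangular channel the momentum equation gives q² = ½·g·y₁·y₂·(y₁ + y₂) = ½×9.81×0.06702×0.4512×0.5182 = 0.07686.
q = √0.07686 = 0.2772 m²/s.

q = 0.2772 m²/s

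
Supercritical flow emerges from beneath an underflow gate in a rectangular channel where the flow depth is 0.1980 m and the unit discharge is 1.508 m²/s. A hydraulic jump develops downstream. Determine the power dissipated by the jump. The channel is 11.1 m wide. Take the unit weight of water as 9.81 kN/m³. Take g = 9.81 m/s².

V₁ = q/y₁ = 1.508/0.1980 = 7.616 m/s. Fr₁ = V₁/√(g·y₁) = 7.616/√(9.81×0.1980) = 5.465.
From the momentum equation for a rectangular channel, y₂/y₁ = ½[√(1 + 8Fr₁²) − 1] = ½[√239.91 − 1] = 7.244.
y₂ = 7.244 × 0.1980 = 1.434 m.
Head loss: ΔE = (y₂ − y₁)³/(4y₁y₂) = (1.434 − 0.1980)³/(4×0.1980×1.434) = 1.890/1.136 = 1.664 m.
Q = q·b = 1.508 × 11.1 = 16.74 m³/s. P = γ·Q·ΔE = 9.81 × 16.74 × 1.664 = 273.2 kW.

P = 273.2 kW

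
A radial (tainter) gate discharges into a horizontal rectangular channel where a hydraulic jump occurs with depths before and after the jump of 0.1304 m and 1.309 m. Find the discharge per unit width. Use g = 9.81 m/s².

q = 1.098 m²/s

For a rectangular channel the momentum equation gives q² = ½·g·y₁·y₂·(y₁ + y₂) = ½×9.81×0.1304×1.309×1.439 = 1.205.
q = √1.205 = 1.098 m²/s.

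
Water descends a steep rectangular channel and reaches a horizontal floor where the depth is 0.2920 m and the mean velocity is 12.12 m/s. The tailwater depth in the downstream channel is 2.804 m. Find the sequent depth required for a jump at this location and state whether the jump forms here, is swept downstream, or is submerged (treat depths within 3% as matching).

y₂ = 2.815 m; the jump forms here

Fr₁ = V₁/√(g·y₁) = 12.12/√(9.81×0.2920) = 7.161.
Bélanger equation: y₂/y₁ = ½[√(1 + 8Fr₁²) − 1] = ½[√411.25 − 1] = 9.640.
y₂ = 9.640 × 0.2920 = 2.815 m.
Tailwater y_tw = 2.804 m: y_tw ≈ y₂, so the jump forms here.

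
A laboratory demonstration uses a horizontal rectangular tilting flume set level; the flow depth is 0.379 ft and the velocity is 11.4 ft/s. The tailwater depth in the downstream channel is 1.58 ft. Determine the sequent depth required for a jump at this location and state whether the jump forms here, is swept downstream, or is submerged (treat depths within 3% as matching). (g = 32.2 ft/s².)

Fr₁ = V₁/√(g·y₁) = 11.4/√(32.2×0.379) = 3.26.
Bélanger equation: y₂/y₁ = ½[√(1 + 8Fr₁²) − 1] = ½[√86.19 − 1] = 4.14.
y₂ = 4.14 × 0.379 = 1.57 ft.
Tailwater y_tw = 1.58 ft: y_tw ≈ y₂, so the jump forms here.

y₂ = 1.57 ft; the jump forms here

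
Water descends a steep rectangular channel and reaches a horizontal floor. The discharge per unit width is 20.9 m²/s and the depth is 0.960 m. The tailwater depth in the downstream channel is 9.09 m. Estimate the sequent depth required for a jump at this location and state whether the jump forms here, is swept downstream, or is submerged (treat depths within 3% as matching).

y₂ = 9.16 m; the jump forms here

V₁ = q/y₁ = 20.9/0.960 = 21.8 m/s. Fr₁ = V₁/√(g·y₁) = 21.8/√(9.81×0.960) = 7.09.
Conjugate-depth relation: y₂/y₁ = ½[√(1 + 8Fr₁²) − 1] = ½[√403.6 − 1] = 9.55.
y₂ = 9.55 × 0.960 = 9.16 m.
Tailwater y_tw = 9.09 m: y_tw ≈ y₂, so the jump forms here.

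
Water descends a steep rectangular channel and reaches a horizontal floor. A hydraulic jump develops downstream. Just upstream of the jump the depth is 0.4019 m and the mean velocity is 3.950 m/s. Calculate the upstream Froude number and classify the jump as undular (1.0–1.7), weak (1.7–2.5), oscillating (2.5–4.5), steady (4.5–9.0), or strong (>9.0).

Fr₁ = V₁/√(g·y₁) = 3.950/√(9.81×0.4019) = 1.989.
Fr₁ = 1.989 lies in the weak range.

Fr₁ = 1.989; weak jump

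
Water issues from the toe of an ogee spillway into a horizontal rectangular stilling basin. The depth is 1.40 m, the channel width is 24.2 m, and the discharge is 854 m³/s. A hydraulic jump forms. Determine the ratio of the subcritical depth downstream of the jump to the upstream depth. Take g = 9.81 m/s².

y₂/y₁ = 9.13

q = Q/b = 854/24.2 = 35.3 m²/s; V₁ = q/y₁ = 25.2 m/s. Fr₁ = V₁/√(g·y₁) = 6.80.
From the momentum equation for a rectangular channel, y₂/y₁ = ½[√(1 + 8Fr₁²) − 1] = ½[√371.1 − 1] = 9.13.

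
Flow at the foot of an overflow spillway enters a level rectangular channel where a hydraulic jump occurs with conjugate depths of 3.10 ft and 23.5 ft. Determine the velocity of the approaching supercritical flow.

V₁ = 57.0 ft/s

For a rectangular channel the momentum equation gives q² = ½·g·y₁·y₂·(y₁ + y₂) = ½×32.2×3.10×23.5×26.6 = 31199.
q = √31199 = 177 ft²/s.
V₁ = q/y₁ = 177/3.10 = 57.0 ft/s.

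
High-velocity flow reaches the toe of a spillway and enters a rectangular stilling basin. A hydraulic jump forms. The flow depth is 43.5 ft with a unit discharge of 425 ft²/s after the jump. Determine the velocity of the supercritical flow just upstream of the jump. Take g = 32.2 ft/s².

V₁ = 80.4 ft/s

V₂ = q/y₂ = 425/43.5 = 9.77 ft/s; Fr₂ = V₂/√(g·y₂) = 0.261.
Since the conjugate-depth ratio holds either way, y₁/y₂ = ½[√(1 + 8Fr₂²) − 1] = ½[√1.545 − 1] = 0.122.
y₁ = 0.122 × 43.5 = 5.29 ft.
V₁ = q/y₁ = 425/5.29 = 80.4 ft/s.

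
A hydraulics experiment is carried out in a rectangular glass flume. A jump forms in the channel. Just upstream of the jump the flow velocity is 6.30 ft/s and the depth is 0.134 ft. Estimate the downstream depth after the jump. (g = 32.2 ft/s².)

Fr₁ = V₁/√(g·y₁) = 6.30/√(32.2×0.134) = 3.03.
By Bélanger, y₂/y₁ = ½[√(1 + 8Fr₁²) − 1] = ½[√74.59 − 1] = 3.82.
y₂ = 3.82 × 0.134 = 0.512 ft.

y₂ = 0.512 ft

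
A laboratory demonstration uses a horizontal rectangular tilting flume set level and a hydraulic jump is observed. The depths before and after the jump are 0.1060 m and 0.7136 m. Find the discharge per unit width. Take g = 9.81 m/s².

For a rectangular channel the momentum equation gives q² = ½·g·y₁·y₂·(y₁ + y₂) = ½×9.81×0.1060×0.7136×0.8196 = 0.3041.
q = √0.3041 = 0.5514 m²/s.

q = 0.5514 m²/s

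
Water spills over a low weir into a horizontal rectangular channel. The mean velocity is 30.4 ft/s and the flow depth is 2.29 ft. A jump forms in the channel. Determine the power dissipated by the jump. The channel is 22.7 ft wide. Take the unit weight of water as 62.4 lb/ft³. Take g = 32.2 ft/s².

P = 998 hp

Fr₁ = V₁/√(g·y₁) = 30.4/√(32.2×2.29) = 3.54.
Sequent-depth ratio: y₂/y₁ = ½[√(1 + 8Fr₁²) − 1] = ½[√101.3 − 1] = 4.53.
y₂ = 4.53 × 2.29 = 10.4 ft.
Head loss: ΔE = (y₂ − y₁)³/(4y₁y₂) = (10.4 − 2.29)³/(4×2.29×10.4) = 529/95.1 = 5.56 ft.
q = V₁·y₁ = 30.4 × 2.29 = 69.6 ft²/s. Q = q·b = 69.6 × 22.7 = 1580 cfs. P = γ·Q·ΔE/550 = 62.4 × 1580 × 5.56 / 550 = 998 hp.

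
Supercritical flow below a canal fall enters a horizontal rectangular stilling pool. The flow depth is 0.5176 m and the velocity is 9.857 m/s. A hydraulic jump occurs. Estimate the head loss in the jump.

Fr₁ = V₁/√(g·y₁) = 9.857/√(9.81×0.5176) = 4.374.
Sequent-depth ratio: y₂/y₁ = ½[√(1 + 8Fr₁²) − 1] = ½[√154.08 − 1] = 5.706.
y₂ = 5.706 × 0.5176 = 2.954 m.
Head loss: ΔE = (y₂ − y₁)³/(4y₁y₂) = (2.954 − 0.5176)³/(4×0.5176×2.954) = 14.46/6.115 = 2.364 m.

ΔE = 2.364 m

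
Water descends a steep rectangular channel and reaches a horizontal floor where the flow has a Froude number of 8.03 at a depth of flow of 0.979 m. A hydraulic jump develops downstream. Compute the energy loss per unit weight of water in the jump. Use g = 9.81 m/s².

ΔE = 21.6 m

Fr₁ = 8.03 (given).
Conjugate-depth relation: y₂/y₁ = ½[√(1 + 8Fr₁²) − 1] = ½[√516.8 − 1] = 10.9.
y₂ = 10.9 × 0.979 = 10.6 m.
Head loss: ΔE = (y₂ − y₁)³/(4y₁y₂) = (10.6 − 0.979)³/(4×0.979×10.6) = 901/41.7 = 21.6 m.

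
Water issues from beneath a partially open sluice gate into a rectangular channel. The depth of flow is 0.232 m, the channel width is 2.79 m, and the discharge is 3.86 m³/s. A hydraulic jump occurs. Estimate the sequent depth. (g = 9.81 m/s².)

q = Q/b = 3.86/2.79 = 1.38 m²/s; V₁ = q/y₁ = 5.96 m/s. Fr₁ = V₁/√(g·y₁) = 3.95.
Conjugate-depth relation: y₂/y₁ = ½[√(1 + 8Fr₁²) − 1] = ½[√126.0 − 1] = 5.11.
y₂ = 5.11 × 0.232 = 1.19 m.

y₂ = 1.19 m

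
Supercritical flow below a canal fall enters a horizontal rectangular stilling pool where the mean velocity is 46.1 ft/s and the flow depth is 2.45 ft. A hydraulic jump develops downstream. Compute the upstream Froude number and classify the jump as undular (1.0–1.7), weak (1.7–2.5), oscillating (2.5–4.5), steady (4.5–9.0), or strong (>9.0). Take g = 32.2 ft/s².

Fr₁ = V₁/√(g·y₁) = 46.1/√(32.2×2.45) = 5.19.
Fr₁ = 5.19 lies in the steady range.

Fr₁ = 5.19; steady jump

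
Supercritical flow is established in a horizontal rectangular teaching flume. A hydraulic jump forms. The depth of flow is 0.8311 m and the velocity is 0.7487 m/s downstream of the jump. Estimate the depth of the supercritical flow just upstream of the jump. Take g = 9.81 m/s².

Fr₂ = V₂/√(g·y₂) = 0.7487/√(9.81×0.8311) = 0.2622.
The Bélanger relation is symmetric: y₁/y₂ = ½[√(1 + 8Fr₂²) − 1] = ½[√1.5500 − 1] = 0.1225.
y₁ = 0.1225 × 0.8311 = 0.1018 m.

y₁ = 0.1018 m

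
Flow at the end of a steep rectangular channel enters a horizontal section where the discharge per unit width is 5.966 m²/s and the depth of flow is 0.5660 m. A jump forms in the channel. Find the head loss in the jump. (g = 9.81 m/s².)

V₁ = q/y₁ = 5.966/0.5660 = 10.54 m/s. Fr₁ = V₁/√(g·y₁) = 10.54/√(9.81×0.5660) = 4.473.
Conjugate-depth relation: y₂/y₁ = ½[√(1 + 8Fr₁²) − 1] = ½[√161.08 − 1] = 5.846.
y₂ = 5.846 × 0.5660 = 3.309 m.
Head loss: ΔE = (y₂ − y₁)³/(4y₁y₂) = (3.309 − 0.5660)³/(4×0.5660×3.309) = 20.63/7.491 = 2.754 m.

ΔE = 2.754 m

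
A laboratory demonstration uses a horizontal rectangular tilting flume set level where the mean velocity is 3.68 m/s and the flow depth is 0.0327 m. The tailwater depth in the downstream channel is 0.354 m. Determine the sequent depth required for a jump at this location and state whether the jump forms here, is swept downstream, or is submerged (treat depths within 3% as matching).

y₂ = 0.285 m; the jump is submerged

Fr₁ = V₁/√(g·y₁) = 3.68/√(9.81×0.0327) = 6.50.
Conjugate-depth relation: y₂/y₁ = ½[√(1 + 8Fr₁²) − 1] = ½[√338.7 − 1] = 8.70.
y₂ = 8.70 × 0.0327 = 0.285 m.
Tailwater y_tw = 0.354 m: y_tw > y₂, so the jump is submerged.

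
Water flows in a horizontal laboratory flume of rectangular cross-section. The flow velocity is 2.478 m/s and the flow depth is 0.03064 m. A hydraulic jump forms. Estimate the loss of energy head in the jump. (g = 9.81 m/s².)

Fr₁ = V₁/√(g·y₁) = 2.478/√(9.81×0.03064) = 4.520.
From the momentum equation for a rectangular channel, y₂/y₁ = ½[√(1 + 8Fr₁²) − 1] = ½[√164.43 − 1] = 5.912.
y₂ = 5.912 × 0.03064 = 0.1811 m.
Head loss: ΔE = (y₂ − y₁)³/(4y₁y₂) = (0.1811 − 0.03064)³/(4×0.03064×0.1811) = 0.003408/0.02220 = 0.1535 m.

ΔE = 0.1535 m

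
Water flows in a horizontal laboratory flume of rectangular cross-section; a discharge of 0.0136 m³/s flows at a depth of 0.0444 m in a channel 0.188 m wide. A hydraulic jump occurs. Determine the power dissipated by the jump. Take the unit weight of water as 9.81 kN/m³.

q = Q/b = 0.0136/0.188 = 0.0723 m²/s; V₁ = q/y₁ = 1.63 m/s. Fr₁ = V₁/√(g·y₁) = 2.47.
Conjugate-depth relation: y₂/y₁ = ½[√(1 + 8Fr₁²) − 1] = ½[√49.76 − 1] = 3.03.
y₂ = 3.03 × 0.0444 = 0.134 m.
V₂ = q/y₂ = 0.0723/0.134 = 0.538 m/s. E₁ = y₁ + V₁²/2g = 0.180 m; E₂ = y₂ + V₂²/2g = 0.149 m. ΔE = E₁ − E₂ = 0.0305 m.
P = γ·Q·ΔE = 9.81 × 0.0136 × 0.0305 = 0.00407 kW.

P = 0.00407 kW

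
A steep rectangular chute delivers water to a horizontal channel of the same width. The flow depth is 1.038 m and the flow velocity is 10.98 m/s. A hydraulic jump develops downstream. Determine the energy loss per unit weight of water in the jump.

Fr₁ = V₁/√(g·y₁) = 10.98/√(9.81×1.038) = 3.441.
By Bélanger, y₂/y₁ = ½[√(1 + 8Fr₁²) − 1] = ½[√95.717 − 1] = 4.392.
y₂ = 4.392 × 1.038 = 4.559 m.
Head loss: ΔE = (y₂ − y₁)³/(4y₁y₂) = (4.559 − 1.038)³/(4×1.038×4.559) = 43.64/18.93 = 2.306 m.

ΔE = 2.306 m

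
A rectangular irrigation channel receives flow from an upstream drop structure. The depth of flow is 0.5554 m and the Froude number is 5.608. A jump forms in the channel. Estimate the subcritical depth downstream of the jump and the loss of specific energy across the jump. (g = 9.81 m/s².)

Fr₁ = 5.608 (given).
Sequent-depth ratio: y₂/y₁ = ½[√(1 + 8Fr₁²) − 1] = ½[√252.60 − 1] = 7.447.
y₂ = 7.447 × 0.5554 = 4.136 m.
Head loss: ΔE = (y₂ − y₁)³/(4y₁y₂) = (4.136 − 0.5554)³/(4×0.5554×4.136) = 45.90/9.188 = 4.996 m.

y₂ = 4.136 m; ΔE = 4.996 m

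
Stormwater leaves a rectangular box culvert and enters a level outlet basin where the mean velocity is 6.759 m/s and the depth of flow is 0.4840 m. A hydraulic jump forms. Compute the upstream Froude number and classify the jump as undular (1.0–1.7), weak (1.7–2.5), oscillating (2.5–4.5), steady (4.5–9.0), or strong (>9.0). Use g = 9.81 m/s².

Fr₁ = V₁/√(g·y₁) = 6.759/√(9.81×0.4840) = 3.102.
Fr₁ = 3.102 lies in the oscillating range.

Fr₁ = 3.102; oscillating jump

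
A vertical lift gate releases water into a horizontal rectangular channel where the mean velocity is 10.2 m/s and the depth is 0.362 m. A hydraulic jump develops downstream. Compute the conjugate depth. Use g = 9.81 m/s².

Fr₁ = V₁/√(g·y₁) = 10.2/√(9.81×0.362) = 5.41.
By Bélanger, y₂/y₁ = ½[√(1 + 8Fr₁²) − 1] = ½[√235.4 − 1] = 7.17.
y₂ = 7.17 × 0.362 = 2.60 m.

y₂ = 2.60 m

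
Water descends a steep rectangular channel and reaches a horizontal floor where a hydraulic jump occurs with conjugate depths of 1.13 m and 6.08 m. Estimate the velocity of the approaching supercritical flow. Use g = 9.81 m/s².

For a rectangular channel the momentum equation gives q² = ½·g·y₁·y₂·(y₁ + y₂) = ½×9.81×1.13×6.08×7.21 = 243.
q = √243 = 15.6 m²/s.
V₁ = q/y₁ = 15.6/1.13 = 13.8 m/s.

V₁ = 13.8 m/s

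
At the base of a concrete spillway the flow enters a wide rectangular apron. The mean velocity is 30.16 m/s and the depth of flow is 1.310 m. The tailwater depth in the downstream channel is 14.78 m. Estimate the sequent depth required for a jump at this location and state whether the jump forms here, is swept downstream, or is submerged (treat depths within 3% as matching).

Fr₁ = V₁/√(g·y₁) = 30.16/√(9.81×1.310) = 8.413.
Conjugate-depth relation: y₂/y₁ = ½[√(1 + 8Fr₁²) − 1] = ½[√567.26 − 1] = 11.41.
y₂ = 11.41 × 1.310 = 14.95 m.
Tailwater y_tw = 14.78 m: y_tw ≈ y₂, so the jump forms here.

y₂ = 14.95 m; the jump forms here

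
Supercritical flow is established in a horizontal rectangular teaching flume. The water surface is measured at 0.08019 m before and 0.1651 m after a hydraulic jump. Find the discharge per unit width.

q = 0.1262 m²/s

For a rectangular channel the momentum equation gives q² = ½·g·y₁·y₂·(y₁ + y₂) = ½×9.81×0.08019×0.1651×0.2453 = 0.01593.
q = √0.01593 = 0.1262 m²/s.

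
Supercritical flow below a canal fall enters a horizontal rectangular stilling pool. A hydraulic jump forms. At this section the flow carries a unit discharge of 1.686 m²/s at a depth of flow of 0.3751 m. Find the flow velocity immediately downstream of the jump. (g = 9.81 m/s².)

V₁ = q/y₁ = 1.686/0.3751 = 4.495 m/s. Fr₁ = V₁/√(g·y₁) = 4.495/√(9.81×0.3751) = 2.343.
Conjugate-depth relation: y₂/y₁ = ½[√(1 + 8Fr₁²) − 1] = ½[√44.923 − 1] = 2.851.
y₂ = 2.851 × 0.3751 = 1.070 m.
V₂ = q/y₂ = 1.686/1.070 = 1.576 m/s.

V₂ = 1.576 m/s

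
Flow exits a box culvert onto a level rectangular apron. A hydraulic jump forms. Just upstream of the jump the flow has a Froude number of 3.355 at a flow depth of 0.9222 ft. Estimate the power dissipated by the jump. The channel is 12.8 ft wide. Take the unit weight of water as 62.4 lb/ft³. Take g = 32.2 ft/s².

P = 46.25 hp

Fr₁ = 3.355 (given).
Conjugate-depth relation: y₂/y₁ = ½[√(1 + 8Fr₁²) − 1] = ½[√91.048 − 1] = 4.271.
y₂ = 4.271 × 0.9222 = 3.939 ft.
Head loss: ΔE = (y₂ − y₁)³/(4y₁y₂) = (3.939 − 0.9222)³/(4×0.9222×3.939) = 27.45/14.53 = 1.889 ft.
V₁ = Fr₁·√(g·y₁) = 3.355×√(32.2×0.9222) = 18.28 ft/s; q = V₁·y₁ = 16.86 ft²/s. Q = q·b = 16.86 × 12.8 = 215.8 cfs. P = γ·Q·ΔE/550 = 62.4 × 215.8 × 1.889 / 550 = 46.25 hp.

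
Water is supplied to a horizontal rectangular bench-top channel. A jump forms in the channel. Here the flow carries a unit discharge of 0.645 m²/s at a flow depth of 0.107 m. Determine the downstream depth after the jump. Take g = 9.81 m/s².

V₁ = q/y₁ = 0.645/0.107 = 6.03 m/s. Fr₁ = V₁/√(g·y₁) = 6.03/√(9.81×0.107) = 5.88.
Conjugate-depth relation: y₂/y₁ = ½[√(1 + 8Fr₁²) − 1] = ½[√277.9 − 1] = 7.84.
y₂ = 7.84 × 0.107 = 0.838 m.

y₂ = 0.838 m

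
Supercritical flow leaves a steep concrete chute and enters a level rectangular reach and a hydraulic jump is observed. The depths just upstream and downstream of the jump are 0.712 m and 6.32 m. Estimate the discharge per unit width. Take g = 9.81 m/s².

For a rectangular channel the momentum equation gives q² = ½·g·y₁·y₂·(y₁ + y₂) = ½×9.81×0.712×6.32×7.03 = 155.
q = √155 = 12.5 m²/s.

q = 12.5 m²/s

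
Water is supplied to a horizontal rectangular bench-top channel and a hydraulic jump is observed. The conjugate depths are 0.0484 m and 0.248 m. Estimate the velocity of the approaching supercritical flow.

V₁ = 2.73 m/s

For a rectangular channel the momentum equation gives q² = ½·g·y₁·y₂·(y₁ + y₂) = ½×9.81×0.0484×0.248×0.296 = 0.0175.
q = √0.0175 = 0.132 m²/s.
V₁ = q/y₁ = 0.132/0.0484 = 2.73 m/s.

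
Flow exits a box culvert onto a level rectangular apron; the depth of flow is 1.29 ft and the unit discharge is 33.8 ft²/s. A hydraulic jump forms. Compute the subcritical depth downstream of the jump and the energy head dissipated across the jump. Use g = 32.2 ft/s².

y₂ = 6.80 ft; ΔE = 4.77 ft

V₁ = q/y₁ = 33.8/1.29 = 26.2 ft/s. Fr₁ = V₁/√(g·y₁) = 26.2/√(32.2×1.29) = 4.07.
Bélanger equation: y₂/y₁ = ½[√(1 + 8Fr₁²) − 1] = ½[√133.2 − 1] = 5.27.
y₂ = 5.27 × 1.29 = 6.80 ft.
Head loss: ΔE = (y₂ − y₁)³/(4y₁y₂) = (6.80 − 1.29)³/(4×1.29×6.80) = 167/35.1 = 4.77 ft.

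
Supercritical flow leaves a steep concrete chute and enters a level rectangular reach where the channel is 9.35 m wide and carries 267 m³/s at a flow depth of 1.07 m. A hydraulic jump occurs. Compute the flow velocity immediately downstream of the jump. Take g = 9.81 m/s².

V₂ = 2.39 m/s

q = Q/b = 267/9.35 = 28.6 m²/s; V₁ = q/y₁ = 26.7 m/s. Fr₁ = V₁/√(g·y₁) = 8.24.
From the momentum equation for a rectangular channel, y₂/y₁ = ½[√(1 + 8Fr₁²) − 1] = ½[√543.8 − 1] = 11.2.
y₂ = 11.2 × 1.07 = 11.9 m.
V₂ = q/y₂ = 28.6/11.9 = 2.39 m/s.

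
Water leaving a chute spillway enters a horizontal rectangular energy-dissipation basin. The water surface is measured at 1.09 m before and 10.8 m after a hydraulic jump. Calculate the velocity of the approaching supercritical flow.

V₁ = 24.0 m/s

For a rectangular channel the momentum equation gives q² = ½·g·y₁·y₂·(y₁ + y₂) = ½×9.81×1.09×10.8×11.9 = 687.
q = √687 = 26.2 m²/s.
V₁ = q/y₁ = 26.2/1.09 = 24.0 m/s.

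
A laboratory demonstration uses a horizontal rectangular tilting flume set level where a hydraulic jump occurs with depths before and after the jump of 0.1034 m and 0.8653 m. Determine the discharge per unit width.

For a rectangular channel the momentum equation gives q² = ½·g·y₁·y₂·(y₁ + y₂) = ½×9.81×0.1034×0.8653×0.9687 = 0.4251.
q = √0.4251 = 0.6520 m²/s.

q = 0.6520 m²/s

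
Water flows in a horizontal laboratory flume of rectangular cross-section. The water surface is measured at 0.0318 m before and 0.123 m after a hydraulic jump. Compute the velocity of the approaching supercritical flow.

For a rectangular channel the momentum equation gives q² = ½·g·y₁·y₂·(y₁ + y₂) = ½×9.81×0.0318×0.123×0.155 = 0.00297.
q = √0.00297 = 0.0545 m²/s.
V₁ = q/y₁ = 0.0545/0.0318 = 1.71 m/s.

V₁ = 1.71 m/s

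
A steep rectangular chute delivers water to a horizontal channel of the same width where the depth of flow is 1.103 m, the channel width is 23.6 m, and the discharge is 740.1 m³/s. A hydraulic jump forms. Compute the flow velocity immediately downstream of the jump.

V₂ = 2.423 m/s

q = Q/b = 740.1/23.6 = 31.36 m²/s; V₁ = q/y₁ = 28.43 m/s. Fr₁ = V₁/√(g·y₁) = 8.643.
Bélanger equation: y₂/y₁ = ½[√(1 + 8Fr₁²) − 1] = ½[√598.66 − 1] = 11.73.
y₂ = 11.73 × 1.103 = 12.94 m.
V₂ = q/y₂ = 31.36/12.94 = 2.423 m/s.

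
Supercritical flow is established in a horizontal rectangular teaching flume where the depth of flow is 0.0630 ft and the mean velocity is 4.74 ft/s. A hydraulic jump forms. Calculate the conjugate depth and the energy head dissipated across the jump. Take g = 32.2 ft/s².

Fr₁ = V₁/√(g·y₁) = 4.74/√(32.2×0.0630) = 3.33.
From the momentum equation for a rectangular channel, y₂/y₁ = ½[√(1 + 8Fr₁²) − 1] = ½[√89.60 − 1] = 4.23.
y₂ = 4.23 × 0.0630 = 0.267 ft.
q = V₁·y₁ = 4.74 × 0.0630 = 0.299 ft²/s. V₂ = q/y₂ = 0.299/0.267 = 1.12 ft/s. E₁ = y₁ + V₁²/2g = 0.412 ft; E₂ = y₂ + V₂²/2g = 0.286 ft. ΔE = E₁ − E₂ = 0.126 ft.

y₂ = 0.267 ft; ΔE = 0.126 ft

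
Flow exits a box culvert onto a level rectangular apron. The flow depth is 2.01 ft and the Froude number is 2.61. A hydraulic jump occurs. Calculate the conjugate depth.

y₂ = 6.48 ft

Fr₁ = 2.61 (given).
From the momentum equation for a rectangular channel, y₂/y₁ = ½[√(1 + 8Fr₁²) − 1] = ½[√55.50 − 1] = 3.22.
y₂ = 3.22 × 2.01 = 6.48 ft.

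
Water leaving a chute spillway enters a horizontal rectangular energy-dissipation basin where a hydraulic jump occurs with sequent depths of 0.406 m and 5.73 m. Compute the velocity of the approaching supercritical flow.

V₁ = 20.6 m/s

For a rectangular channel the momentum equation gives q² = ½·g·y₁·y₂·(y₁ + y₂) = ½×9.81×0.406×5.73×6.14 = 70.0.
q = √70.0 = 8.37 m²/s.
V₁ = q/y₁ = 8.37/0.406 = 20.6 m/s.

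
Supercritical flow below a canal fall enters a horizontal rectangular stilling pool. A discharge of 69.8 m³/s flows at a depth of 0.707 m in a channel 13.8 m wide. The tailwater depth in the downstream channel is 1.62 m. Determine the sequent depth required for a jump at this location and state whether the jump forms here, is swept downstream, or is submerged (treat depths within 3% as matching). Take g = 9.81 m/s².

q = Q/b = 69.8/13.8 = 5.06 m²/s; V₁ = q/y₁ = 7.15 m/s. Fr₁ = V₁/√(g·y₁) = 2.72.
Bélanger equation: y₂/y₁ = ½[√(1 + 8Fr₁²) − 1] = ½[√60.04 − 1] = 3.37.
y₂ = 3.37 × 0.707 = 2.39 m.
Tailwater y_tw = 1.62 m: y_tw < y₂, so the jump is swept downstream.

y₂ = 2.39 m; the jump is swept downstream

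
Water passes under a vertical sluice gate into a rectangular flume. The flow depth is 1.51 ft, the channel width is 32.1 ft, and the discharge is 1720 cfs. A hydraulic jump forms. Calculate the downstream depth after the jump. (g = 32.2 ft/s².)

y₂ = 10.1 ft

q = Q/b = 1720/32.1 = 53.6 ft²/s; V₁ = q/y₁ = 35.5 ft/s. Fr₁ = V₁/√(g·y₁) = 5.09.
Bélanger equation: y₂/y₁ = ½[√(1 + 8Fr₁²) − 1] = ½[√208.2 − 1] = 6.71.
y₂ = 6.71 × 1.51 = 10.1 ft.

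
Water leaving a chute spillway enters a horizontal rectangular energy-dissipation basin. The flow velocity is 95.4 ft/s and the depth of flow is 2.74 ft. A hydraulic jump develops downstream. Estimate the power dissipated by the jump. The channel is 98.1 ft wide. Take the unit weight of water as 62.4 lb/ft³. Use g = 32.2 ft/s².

Fr₁ = V₁/√(g·y₁) = 95.4/√(32.2×2.74) = 10.2.
From the momentum equation for a rectangular channel, y₂/y₁ = ½[√(1 + 8Fr₁²) − 1] = ½[√826.2 − 1] = 13.9.
y₂ = 13.9 × 2.74 = 38.0 ft.
Head loss: ΔE = (y₂ − y₁)³/(4y₁y₂) = (38.0 − 2.74)³/(4×2.74×38.0) = 43874/417 = 105 ft.
q = V₁·y₁ = 95.4 × 2.74 = 261 ft²/s. Q = q·b = 261 × 98.1 = 25643 cfs. P = γ·Q·ΔE/550 = 62.4 × 25643 × 105 / 550 = 306403 hp.

P = 306403 hp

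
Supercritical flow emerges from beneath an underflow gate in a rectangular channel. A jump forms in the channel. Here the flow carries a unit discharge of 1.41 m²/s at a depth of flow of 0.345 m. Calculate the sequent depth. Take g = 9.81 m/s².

V₁ = q/y₁ = 1.41/0.345 = 4.09 m/s. Fr₁ = V₁/√(g·y₁) = 4.09/√(9.81×0.345) = 2.22.
By Bélanger, y₂/y₁ = ½[√(1 + 8Fr₁²) − 1] = ½[√40.48 − 1] = 2.68.
y₂ = 2.68 × 0.345 = 0.925 m.

y₂ = 0.925 m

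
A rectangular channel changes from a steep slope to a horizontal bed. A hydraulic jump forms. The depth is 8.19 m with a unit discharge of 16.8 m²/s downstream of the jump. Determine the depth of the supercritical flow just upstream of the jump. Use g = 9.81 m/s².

V₂ = q/y₂ = 16.8/8.19 = 2.05 m/s; Fr₂ = V₂/√(g·y₂) = 0.229.
Applying the sequent-depth relation in reverse, y₁/y₂ = ½[√(1 + 8Fr₂²) − 1] = ½[√1.419 − 1] = 0.0956.
y₁ = 0.0956 × 8.19 = 0.783 m.

y₁ = 0.783 m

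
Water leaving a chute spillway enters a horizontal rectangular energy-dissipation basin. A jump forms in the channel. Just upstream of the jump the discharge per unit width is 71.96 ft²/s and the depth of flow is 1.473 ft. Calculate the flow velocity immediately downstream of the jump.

V₂ = 5.119 ft/s

V₁ = q/y₁ = 71.96/1.473 = 48.85 ft/s. Fr₁ = V₁/√(g·y₁) = 48.85/√(32.2×1.473) = 7.093.
Bélanger equation: y₂/y₁ = ½[√(1 + 8Fr₁²) − 1] = ½[√403.54 − 1] = 9.544.
y₂ = 9.544 × 1.473 = 14.06 ft.
V₂ = q/y₂ = 71.96/14.06 = 5.119 ft/s.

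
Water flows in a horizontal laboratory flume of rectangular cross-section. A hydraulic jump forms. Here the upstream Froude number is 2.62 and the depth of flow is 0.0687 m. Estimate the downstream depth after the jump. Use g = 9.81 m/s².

Fr₁ = 2.62 (given).
From the momentum equation for a rectangular channel, y₂/y₁ = ½[√(1 + 8Fr₁²) − 1] = ½[√55.92 − 1] = 3.24.
y₂ = 3.24 × 0.0687 = 0.223 m.

y₂ = 0.223 m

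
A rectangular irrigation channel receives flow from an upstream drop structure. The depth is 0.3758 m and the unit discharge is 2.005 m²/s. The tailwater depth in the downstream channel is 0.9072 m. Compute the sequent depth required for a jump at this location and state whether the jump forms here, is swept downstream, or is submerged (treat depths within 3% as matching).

y₂ = 1.301 m; the jump is swept downstream

V₁ = q/y₁ = 2.005/0.3758 = 5.335 m/s. Fr₁ = V₁/√(g·y₁) = 5.335/√(9.81×0.3758) = 2.779.
From the momentum equation for a rectangular channel, y₂/y₁ = ½[√(1 + 8Fr₁²) − 1] = ½[√62.770 − 1] = 3.461.
y₂ = 3.461 × 0.3758 = 1.301 m.
Tailwater y_tw = 0.9072 m: y_tw < y₂, so the jump is swept downstream.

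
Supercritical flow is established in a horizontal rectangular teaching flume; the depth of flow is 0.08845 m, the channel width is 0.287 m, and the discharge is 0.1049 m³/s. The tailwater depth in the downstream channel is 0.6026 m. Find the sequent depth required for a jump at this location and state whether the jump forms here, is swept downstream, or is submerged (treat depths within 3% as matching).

y₂ = 0.5124 m; the jump is submerged

q = Q/b = 0.1049/0.287 = 0.3655 m²/s; V₁ = q/y₁ = 4.132 m/s. Fr₁ = V₁/√(g·y₁) = 4.436.
By Bélanger, y₂/y₁ = ½[√(1 + 8Fr₁²) − 1] = ½[√158.44 − 1] = 5.794.
y₂ = 5.794 × 0.08845 = 0.5124 m.
Tailwater y_tw = 0.6026 m: y_tw > y₂, so the jump is submerged.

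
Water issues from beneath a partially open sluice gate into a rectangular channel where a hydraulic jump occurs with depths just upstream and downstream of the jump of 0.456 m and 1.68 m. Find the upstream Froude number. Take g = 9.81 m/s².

For a rectangular channel the momentum equation gives q² = ½·g·y₁·y₂·(y₁ + y₂) = ½×9.81×0.456×1.68×2.14 = 8.03.
q = √8.03 = 2.83 m²/s.
V₁ = q/y₁ = 6.21 m/s; Fr₁ = V₁/√(g·y₁) = 2.94.

Fr₁ = 2.94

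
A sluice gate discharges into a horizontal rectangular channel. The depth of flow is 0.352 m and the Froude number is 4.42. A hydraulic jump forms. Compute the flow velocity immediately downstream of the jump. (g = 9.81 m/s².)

Fr₁ = 4.42 (given).
Bélanger equation: y₂/y₁ = ½[√(1 + 8Fr₁²) − 1] = ½[√157.3 − 1] = 5.77.
y₂ = 5.77 × 0.352 = 2.03 m.
V₁ = Fr₁·√(g·y₁) = 4.42×√(9.81×0.352) = 8.21 m/s; q = V₁·y₁ = 2.89 m²/s.
V₂ = q/y₂ = 2.89/2.03 = 1.42 m/s.

V₂ = 1.42 m/s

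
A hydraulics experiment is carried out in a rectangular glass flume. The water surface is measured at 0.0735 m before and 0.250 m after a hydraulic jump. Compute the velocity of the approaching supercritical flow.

V₁ = 2.32 m/s

For a rectangular channel the momentum equation gives q² = ½·g·y₁·y₂·(y₁ + y₂) = ½×9.81×0.0735×0.250×0.324 = 0.0292.
q = √0.0292 = 0.171 m²/s.
V₁ = q/y₁ = 0.171/0.0735 = 2.32 m/s.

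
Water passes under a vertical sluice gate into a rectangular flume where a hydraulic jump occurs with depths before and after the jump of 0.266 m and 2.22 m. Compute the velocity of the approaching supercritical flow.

For a rectangular channel the momentum equation gives q² = ½·g·y₁·y₂·(y₁ + y₂) = ½×9.81×0.266×2.22×2.49 = 7.20.
q = √7.20 = 2.68 m²/s.
V₁ = q/y₁ = 2.68/0.266 = 10.1 m/s.

V₁ = 10.1 m/s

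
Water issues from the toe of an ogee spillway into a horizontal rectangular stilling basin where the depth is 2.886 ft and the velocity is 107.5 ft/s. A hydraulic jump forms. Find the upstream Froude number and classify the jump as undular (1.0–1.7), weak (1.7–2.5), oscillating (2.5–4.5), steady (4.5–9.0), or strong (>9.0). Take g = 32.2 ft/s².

Fr₁ = 11.15; strong jump

Fr₁ = V₁/√(g·y₁) = 107.5/√(32.2×2.886) = 11.15.
Fr₁ = 11.15 lies in the strong range.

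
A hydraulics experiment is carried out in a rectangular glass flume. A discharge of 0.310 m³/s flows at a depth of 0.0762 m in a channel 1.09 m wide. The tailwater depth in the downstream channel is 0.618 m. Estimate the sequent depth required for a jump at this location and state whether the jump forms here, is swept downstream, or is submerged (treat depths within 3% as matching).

q = Q/b = 0.310/1.09 = 0.284 m²/s; V₁ = q/y₁ = 3.73 m/s. Fr₁ = V₁/√(g·y₁) = 4.32.
Bélanger equation: y₂/y₁ = ½[√(1 + 8Fr₁²) − 1] = ½[√150.1 − 1] = 5.63.
y₂ = 5.63 × 0.0762 = 0.429 m.
Tailwater y_tw = 0.618 m: y_tw > y₂, so the jump is submerged.

y₂ = 0.429 m; the jump is submerged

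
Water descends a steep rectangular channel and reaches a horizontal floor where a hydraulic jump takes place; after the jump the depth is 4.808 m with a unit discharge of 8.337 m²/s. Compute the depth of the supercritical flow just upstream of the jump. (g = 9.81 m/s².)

y₁ = 0.5501 m

V₂ = q/y₂ = 8.337/4.808 = 1.734 m/s; Fr₂ = V₂/√(g·y₂) = 0.2525.
The Bélanger relation is symmetric: y₁/y₂ = ½[√(1 + 8Fr₂²) − 1] = ½[√1.5100 − 1] = 0.1144.
y₁ = 0.1144 × 4.808 = 0.5501 m.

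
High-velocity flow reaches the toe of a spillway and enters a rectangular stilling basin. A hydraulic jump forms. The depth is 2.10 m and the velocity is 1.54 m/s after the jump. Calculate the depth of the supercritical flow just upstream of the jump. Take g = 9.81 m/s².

Fr₂ = V₂/√(g·y₂) = 1.54/√(9.81×2.10) = 0.339.
Applying the sequent-depth relation in reverse, y₁/y₂ = ½[√(1 + 8Fr₂²) − 1] = ½[√1.921 − 1] = 0.193.
y₁ = 0.193 × 2.10 = 0.405 m.

y₁ = 0.405 m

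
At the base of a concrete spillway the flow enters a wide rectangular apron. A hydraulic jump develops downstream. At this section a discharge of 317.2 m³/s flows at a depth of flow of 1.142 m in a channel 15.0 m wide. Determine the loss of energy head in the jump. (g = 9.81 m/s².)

ΔE = 9.912 m

q = Q/b = 317.2/15.0 = 21.15 m²/s; V₁ = q/y₁ = 18.52 m/s. Fr₁ = V₁/√(g·y₁) = 5.532.
Conjugate-depth relation: y₂/y₁ = ½[√(1 + 8Fr₁²) − 1] = ½[√245.85 − 1] = 7.340.
y₂ = 7.340 × 1.142 = 8.382 m.
V₂ = q/y₂ = 21.15/8.382 = 2.523 m/s. E₁ = y₁ + V₁²/2g = 18.62 m; E₂ = y₂ + V₂²/2g = 8.707 m. ΔE = E₁ − E₂ = 9.912 m.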